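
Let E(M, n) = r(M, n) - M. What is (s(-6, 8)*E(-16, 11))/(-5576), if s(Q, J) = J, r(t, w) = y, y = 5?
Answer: -21/697 ≈ -0.030129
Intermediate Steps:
r(t, w) = 5
E(M, n) = 5 - M
(s(-6, 8)*E(-16, 11))/(-5576) = (8*(5 - 1*(-16)))/(-5576) = (8*(5 + 16))*(-1/5576) = (8*21)*(-1/5576) = 168*(-1/5576) = -21/697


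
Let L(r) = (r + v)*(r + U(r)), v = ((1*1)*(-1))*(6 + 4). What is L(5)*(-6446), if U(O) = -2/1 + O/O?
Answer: 128920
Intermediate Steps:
v = -10 (v = (1*(-1))*10 = -1*10 = -10)
U(O) = -1 (U(O) = -2*1 + 1 = -2 + 1 = -1)
L(r) = (-1 + r)*(-10 + r) (L(r) = (r - 10)*(r - 1) = (-10 + r)*(-1 + r) = (-1 + r)*(-10 + r))
L(5)*(-6446) = (10 + 5**2 - 11*5)*(-6446) = (10 + 25 - 55)*(-6446) = -20*(-6446) = 128920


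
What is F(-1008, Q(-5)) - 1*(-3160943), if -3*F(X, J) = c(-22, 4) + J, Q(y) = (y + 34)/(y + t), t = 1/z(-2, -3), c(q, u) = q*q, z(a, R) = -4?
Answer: 199129361/63 ≈ 3.1608e+6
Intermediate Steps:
c(q, u) = q²
t = -¼ (t = 1/(-4) = -¼ ≈ -0.25000)
Q(y) = (34 + y)/(-¼ + y) (Q(y) = (y + 34)/(y - ¼) = (34 + y)/(-¼ + y))
F(X, J) = -484/3 - J/3 (F(X, J) = -((-22)² + J)/3 = -(484 + J)/3 = -484/3 - J/3)
F(-1008, Q(-5)) - 1*(-3160943) = (-484/3 - 4*(34 - 5)/(3*(-1 + 4*(-5)))) - 1*(-3160943) = (-484/3 - 4*29/(3*(-1 - 20))) + 3160943 = (-484/3 - 4*29/(3*(-21))) + 3160943 = (-484/3 - 4*(-1)*29/(3*21)) + 3160943 = (-484/3 - ⅓*(-116/21)) + 3160943 = (-484/3 + 116/63) + 3160943 = -10048/63 + 3160943 = 199129361/63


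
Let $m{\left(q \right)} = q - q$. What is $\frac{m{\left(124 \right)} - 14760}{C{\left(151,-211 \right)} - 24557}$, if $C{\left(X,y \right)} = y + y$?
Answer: $\frac{14760}{24979} \approx 0.5909$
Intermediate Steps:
$C{\left(X,y \right)} = 2 y$
$m{\left(q \right)} = 0$
$\frac{m{\left(124 \right)} - 14760}{C{\left(151,-211 \right)} - 24557} = \frac{0 - 14760}{2 \left(-211\right) - 24557} = - \frac{14760}{-422 - 24557} = - \frac{14760}{-24979} = \left(-14760\right) \left(- \frac{1}{24979}\right) = \frac{14760}{24979}$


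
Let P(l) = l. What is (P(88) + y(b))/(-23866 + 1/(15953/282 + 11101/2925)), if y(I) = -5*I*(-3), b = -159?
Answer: 38124845693/396119693404 ≈ 0.096246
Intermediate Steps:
y(I) = 15*I
(P(88) + y(b))/(-23866 + 1/(15953/282 + 11101/2925)) = (88 + 15*(-159))/(-23866 + 1/(15953/282 + 11101/2925)) = (88 - 2385)/(-23866 + 1/(15953*(1/282) + 11101*(1/2925))) = -2297/(-23866 + 1/(15953/282 + 11101/2925)) = -2297/(-23866 + 1/(16597669/274950)) = -2297/(-23866 + 274950/16597669) = -2297/(-396119693404/16597669) = -2297*(-16597669/396119693404) = 38124845693/396119693404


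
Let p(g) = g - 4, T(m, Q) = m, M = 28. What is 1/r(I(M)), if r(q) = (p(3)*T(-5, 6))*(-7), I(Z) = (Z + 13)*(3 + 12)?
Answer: -1/35 ≈ -0.028571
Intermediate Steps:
I(Z) = 195 + 15*Z (I(Z) = (13 + Z)*15 = 195 + 15*Z)
p(g) = -4 + g
r(q) = -35 (r(q) = ((-4 + 3)*(-5))*(-7) = -1*(-5)*(-7) = 5*(-7) = -35)
1/r(I(M)) = 1/(-35) = -1/35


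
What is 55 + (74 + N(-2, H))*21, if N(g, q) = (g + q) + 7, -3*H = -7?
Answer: 1763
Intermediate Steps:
H = 7/3 (H = -⅓*(-7) = 7/3 ≈ 2.3333)
N(g, q) = 7 + g + q
55 + (74 + N(-2, H))*21 = 55 + (74 + (7 - 2 + 7/3))*21 = 55 + (74 + 22/3)*21 = 55 + (244/3)*21 = 55 + 1708 = 1763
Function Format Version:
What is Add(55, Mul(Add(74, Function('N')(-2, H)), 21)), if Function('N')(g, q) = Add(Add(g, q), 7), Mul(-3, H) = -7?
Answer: 1763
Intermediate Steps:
H = Rational(7, 3) (H = Mul(Rational(-1, 3), -7) = Rational(7, 3) ≈ 2.3333)
Function('N')(g, q) = Add(7, g, q)
Add(55, Mul(Add(74, Function('N')(-2, H)), 21)) = Add(55, Mul(Add(74, Add(7, -2, Rational(7, 3))), 21)) = Add(55, Mul(Add(74, Rational(22, 3)), 21)) = Add(55, Mul(Rational(244, 3), 21)) = Add(55, 1708) = 1763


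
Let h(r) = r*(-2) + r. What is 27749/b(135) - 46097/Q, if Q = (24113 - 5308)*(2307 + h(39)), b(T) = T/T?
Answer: 1183487589163/42649740 ≈ 27749.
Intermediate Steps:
b(T) = 1
h(r) = -r (h(r) = -2*r + r = -r)
Q = 42649740 (Q = (24113 - 5308)*(2307 - 1*39) = 18805*(2307 - 39) = 18805*2268 = 42649740)
27749/b(135) - 46097/Q = 27749/1 - 46097/42649740 = 27749*1 - 46097*1/42649740 = 27749 - 46097/42649740 = 1183487589163/42649740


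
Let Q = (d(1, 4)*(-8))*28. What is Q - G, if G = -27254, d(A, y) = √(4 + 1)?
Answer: 27254 - 224*√5 ≈ 26753.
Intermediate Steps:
d(A, y) = √5
Q = -224*√5 (Q = (√5*(-8))*28 = -8*√5*28 = -224*√5 ≈ -500.88)
Q - G = -224*√5 - 1*(-27254) = -224*√5 + 27254 = 27254 - 224*√5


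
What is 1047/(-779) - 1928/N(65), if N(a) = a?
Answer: -1569967/50635 ≈ -31.006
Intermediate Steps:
1047/(-779) - 1928/N(65) = 1047/(-779) - 1928/65 = 1047*(-1/779) - 1928*1/65 = -1047/779 - 1928/65 = -1569967/50635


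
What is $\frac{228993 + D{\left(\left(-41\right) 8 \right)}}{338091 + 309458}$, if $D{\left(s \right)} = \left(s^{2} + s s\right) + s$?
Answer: $\frac{443833}{647549} \approx 0.6854$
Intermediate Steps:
$D{\left(s \right)} = s + 2 s^{2}$ ($D{\left(s \right)} = \left(s^{2} + s^{2}\right) + s = 2 s^{2} + s = s + 2 s^{2}$)
$\frac{228993 + D{\left(\left(-41\right) 8 \right)}}{338091 + 309458} = \frac{228993 + \left(-41\right) 8 \left(1 + 2 \left(\left(-41\right) 8\right)\right)}{338091 + 309458} = \frac{228993 - 328 \left(1 + 2 \left(-328\right)\right)}{647549} = \left(228993 - 328 \left(1 - 656\right)\right) \frac{1}{647549} = \left(228993 - -214840\right) \frac{1}{647549} = \left(228993 + 214840\right) \frac{1}{647549} = 443833 \cdot \frac{1}{647549} = \frac{443833}{647549}$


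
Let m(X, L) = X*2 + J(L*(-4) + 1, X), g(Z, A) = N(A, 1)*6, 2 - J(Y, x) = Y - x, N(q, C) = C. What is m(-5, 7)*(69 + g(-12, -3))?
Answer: 1050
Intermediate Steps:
J(Y, x) = 2 + x - Y (J(Y, x) = 2 - (Y - x) = 2 + (x - Y) = 2 + x - Y)
g(Z, A) = 6 (g(Z, A) = 1*6 = 6)
m(X, L) = 1 + 3*X + 4*L (m(X, L) = X*2 + (2 + X - (L*(-4) + 1)) = 2*X + (2 + X - (-4*L + 1)) = 2*X + (2 + X - (1 - 4*L)) = 2*X + (2 + X + (-1 + 4*L)) = 2*X + (1 + X + 4*L) = 1 + 3*X + 4*L)
m(-5, 7)*(69 + g(-12, -3)) = (1 + 3*(-5) + 4*7)*(69 + 6) = (1 - 15 + 28)*75 = 14*75 = 1050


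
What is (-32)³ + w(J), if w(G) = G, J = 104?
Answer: -32664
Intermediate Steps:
(-32)³ + w(J) = (-32)³ + 104 = -32768 + 104 = -32664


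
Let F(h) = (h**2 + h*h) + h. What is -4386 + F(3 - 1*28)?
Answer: -3161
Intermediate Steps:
F(h) = h + 2*h**2 (F(h) = (h**2 + h**2) + h = 2*h**2 + h = h + 2*h**2)
-4386 + F(3 - 1*28) = -4386 + (3 - 1*28)*(1 + 2*(3 - 1*28)) = -4386 + (3 - 28)*(1 + 2*(3 - 28)) = -4386 - 25*(1 + 2*(-25)) = -4386 - 25*(1 - 50) = -4386 - 25*(-49) = -4386 + 1225 = -3161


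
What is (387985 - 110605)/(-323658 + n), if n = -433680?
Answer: -46230/126223 ≈ -0.36626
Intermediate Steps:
(387985 - 110605)/(-323658 + n) = (387985 - 110605)/(-323658 - 433680) = 277380/(-757338) = 277380*(-1/757338) = -46230/126223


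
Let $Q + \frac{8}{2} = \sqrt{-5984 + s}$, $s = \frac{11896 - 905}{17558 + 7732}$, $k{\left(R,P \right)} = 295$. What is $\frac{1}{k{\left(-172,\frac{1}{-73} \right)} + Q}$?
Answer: $\frac{7359390}{2292906859} - \frac{3 i \sqrt{425221476890}}{2292906859} \approx 0.0032096 - 0.00085318 i$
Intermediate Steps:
$s = \frac{10991}{25290} \approx 0.4346$
$Q = -4 + \frac{i \sqrt{425221476890}}{8430}$ ($Q = -4 + \sqrt{-5984 + \frac{10991}{25290}} = -4 + \sqrt{- \frac{151324369}{25290}} = -4 + \frac{i \sqrt{425221476890}}{8430} \approx -4.0 + 77.354 i$)
$\frac{1}{k{\left(-172,\frac{1}{-73} \right)} + Q} = \frac{1}{295 - \left(4 - \frac{i \sqrt{425221476890}}{8430}\right)} = \frac{1}{291 + \frac{i \sqrt{425221476890}}{8430}}$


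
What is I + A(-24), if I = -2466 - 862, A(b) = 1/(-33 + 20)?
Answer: -43265/13 ≈ -3328.1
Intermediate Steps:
A(b) = -1/13 (A(b) = 1/(-13) = -1/13)
I = -3328
I + A(-24) = -3328 - 1/13 = -43265/13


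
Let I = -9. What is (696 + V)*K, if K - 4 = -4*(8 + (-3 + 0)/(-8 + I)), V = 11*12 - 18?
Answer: -395280/17 ≈ -23252.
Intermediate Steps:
V = 114 (V = 132 - 18 = 114)
K = -488/17 (K = 4 - 4*(8 + (-3 + 0)/(-8 - 9)) = 4 - 4*(8 - 3/(-17)) = 4 - 4*(8 - 3*(-1/17)) = 4 - 4*(8 + 3/17) = 4 - 4*139/17 = 4 - 556/17 = -488/17 ≈ -28.706)
(696 + V)*K = (696 + 114)*(-488/17) = 810*(-488/17) = -395280/17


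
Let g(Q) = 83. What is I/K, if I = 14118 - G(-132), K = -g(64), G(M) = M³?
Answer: -2314086/83 ≈ -27881.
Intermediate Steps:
K = -83 (K = -1*83 = -83)
I = 2314086 (I = 14118 - 1*(-132)³ = 14118 - 1*(-2299968) = 14118 + 2299968 = 2314086)
I/K = 2314086/(-83) = 2314086*(-1/83) = -2314086/83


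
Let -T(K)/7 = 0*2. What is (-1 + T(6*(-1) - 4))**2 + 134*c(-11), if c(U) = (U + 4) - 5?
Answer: -1607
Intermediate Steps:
T(K) = 0 (T(K) = -0*2 = -7*0 = 0)
c(U) = -1 + U (c(U) = (4 + U) - 5 = -1 + U)
(-1 + T(6*(-1) - 4))**2 + 134*c(-11) = (-1 + 0)**2 + 134*(-1 - 11) = (-1)**2 + 134*(-12) = 1 - 1608 = -1607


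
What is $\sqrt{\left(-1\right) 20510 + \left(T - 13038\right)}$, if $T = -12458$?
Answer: $i \sqrt{46006} \approx 214.49 i$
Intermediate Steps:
$\sqrt{\left(-1\right) 20510 + \left(T - 13038\right)} = \sqrt{\left(-1\right) 20510 - 25496} = \sqrt{-20510 - 25496} = \sqrt{-46006} = i \sqrt{46006}$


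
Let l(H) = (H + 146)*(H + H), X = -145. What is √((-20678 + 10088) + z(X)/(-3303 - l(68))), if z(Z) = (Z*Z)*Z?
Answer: I*√11022965752535/32407 ≈ 102.45*I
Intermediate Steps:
l(H) = 2*H*(146 + H) (l(H) = (146 + H)*(2*H) = 2*H*(146 + H))
z(Z) = Z³ (z(Z) = Z²*Z = Z³)
√((-20678 + 10088) + z(X)/(-3303 - l(68))) = √((-20678 + 10088) + (-145)³/(-3303 - 2*68*(146 + 68))) = √(-10590 - 3048625/(-3303 - 2*68*214)) = √(-10590 - 3048625/(-3303 - 1*29104)) = √(-10590 - 3048625/(-3303 - 29104)) = √(-10590 - 3048625/(-32407)) = √(-10590 - 3048625*(-1/32407)) = √(-10590 + 3048625/32407) = √(-340141505/32407) = I*√11022965752535/32407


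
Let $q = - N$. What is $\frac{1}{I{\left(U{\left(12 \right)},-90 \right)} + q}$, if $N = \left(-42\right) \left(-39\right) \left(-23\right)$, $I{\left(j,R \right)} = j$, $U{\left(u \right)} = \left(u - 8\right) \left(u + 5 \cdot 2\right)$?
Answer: $\frac{1}{37762} \approx 2.6482 \cdot 10^{-5}$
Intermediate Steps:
$U{\left(u \right)} = \left(-8 + u\right) \left(10 + u\right)$ ($U{\left(u \right)} = \left(-8 + u\right) \left(u + 10\right) = \left(-8 + u\right) \left(10 + u\right)$)
$N = -37674$ ($N = 1638 \left(-23\right) = -37674$)
$q = 37674$ ($q = \left(-1\right) \left(-37674\right) = 37674$)
$\frac{1}{I{\left(U{\left(12 \right)},-90 \right)} + q} = \frac{1}{\left(-80 + 12^{2} + 2 \cdot 12\right) + 37674} = \frac{1}{\left(-80 + 144 + 24\right) + 37674} = \frac{1}{88 + 37674} = \frac{1}{37762}$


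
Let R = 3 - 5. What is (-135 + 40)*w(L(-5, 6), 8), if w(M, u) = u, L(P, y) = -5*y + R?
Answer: -760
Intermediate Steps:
R = -2
L(P, y) = -2 - 5*y (L(P, y) = -5*y - 2 = -2 - 5*y)
(-135 + 40)*w(L(-5, 6), 8) = (-135 + 40)*8 = -95*8 = -760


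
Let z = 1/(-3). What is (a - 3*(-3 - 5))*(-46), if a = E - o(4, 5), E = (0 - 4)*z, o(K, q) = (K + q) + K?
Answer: -1702/3 ≈ -567.33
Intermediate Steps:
z = -⅓ ≈ -0.33333
o(K, q) = q + 2*K
E = 4/3 (E = (0 - 4)*(-⅓) = -4*(-⅓) = 4/3 ≈ 1.3333)
a = -35/3 (a = 4/3 - (5 + 2*4) = 4/3 - (5 + 8) = 4/3 - 1*13 = 4/3 - 13 = -35/3 ≈ -11.667)
(a - 3*(-3 - 5))*(-46) = (-35/3 - 3*(-3 - 5))*(-46) = (-35/3 - 3*(-8))*(-46) = (-35/3 + 24)*(-46) = (37/3)*(-46) = -1702/3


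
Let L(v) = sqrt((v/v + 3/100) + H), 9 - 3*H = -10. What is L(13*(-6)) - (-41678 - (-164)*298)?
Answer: -7194 + 47*sqrt(3)/30 ≈ -7191.3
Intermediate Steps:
H = 19/3 (H = 3 - 1/3*(-10) = 3 + 10/3 = 19/3 ≈ 6.3333)
L(v) = 47*sqrt(3)/30 (L(v) = sqrt((v/v + 3/100) + 19/3) = sqrt((1 + 3*(1/100)) + 19/3) = sqrt((1 + 3/100) + 19/3) = sqrt(103/100 + 19/3) = sqrt(2209/300) = 47*sqrt(3)/30)
L(13*(-6)) - (-41678 - (-164)*298) = 47*sqrt(3)/30 - (-41678 - (-164)*298) = 47*sqrt(3)/30 - (-41678 - 1*(-48872)) = 47*sqrt(3)/30 - (-41678 + 48872) = 47*sqrt(3)/30 - 1*7194 = 47*sqrt(3)/30 - 7194 = -7194 + 47*sqrt(3)/30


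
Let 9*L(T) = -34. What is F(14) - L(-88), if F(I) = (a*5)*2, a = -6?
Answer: -506/9 ≈ -56.222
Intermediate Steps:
F(I) = -60 (F(I) = -6*5*2 = -30*2 = -60)
L(T) = -34/9 (L(T) = (1/9)*(-34) = -34/9)
F(14) - L(-88) = -60 - 1*(-34/9) = -60 + 34/9 = -506/9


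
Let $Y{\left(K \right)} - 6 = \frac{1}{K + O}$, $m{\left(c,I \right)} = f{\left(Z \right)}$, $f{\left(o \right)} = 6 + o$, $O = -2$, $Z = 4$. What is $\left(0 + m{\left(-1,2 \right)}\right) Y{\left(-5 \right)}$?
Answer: $\frac{410}{7} \approx 58.571$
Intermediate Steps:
$m{\left(c,I \right)} = 10$ ($m{\left(c,I \right)} = 6 + 4 = 10$)
$Y{\left(K \right)} = 6 + \frac{1}{-2 + K}$ ($Y{\left(K \right)} = 6 + \frac{1}{K - 2} = 6 + \frac{1}{-2 + K}$)
$\left(0 + m{\left(-1,2 \right)}\right) Y{\left(-5 \right)} = \left(0 + 10\right) \frac{-11 + 6 \left(-5\right)}{-2 - 5} = 10 \frac{-11 - 30}{-7} = 10 \left(\left(- \frac{1}{7}\right) \left(-41\right)\right) = 10 \cdot \frac{41}{7} = \frac{410}{7}$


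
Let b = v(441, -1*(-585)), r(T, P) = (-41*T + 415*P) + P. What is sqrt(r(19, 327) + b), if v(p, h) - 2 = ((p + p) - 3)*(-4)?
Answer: sqrt(131739) ≈ 362.96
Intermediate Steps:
r(T, P) = -41*T + 416*P
v(p, h) = 14 - 8*p (v(p, h) = 2 + ((p + p) - 3)*(-4) = 2 + (2*p - 3)*(-4) = 2 + (-3 + 2*p)*(-4) = 2 + (12 - 8*p) = 14 - 8*p)
b = -3514 (b = 14 - 8*441 = 14 - 3528 = -3514)
sqrt(r(19, 327) + b) = sqrt((-41*19 + 416*327) - 3514) = sqrt((-779 + 136032) - 3514) = sqrt(135253 - 3514) = sqrt(131739)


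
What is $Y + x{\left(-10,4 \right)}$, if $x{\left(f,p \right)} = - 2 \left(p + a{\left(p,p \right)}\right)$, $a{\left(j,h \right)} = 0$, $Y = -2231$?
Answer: $-2239$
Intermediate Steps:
$x{\left(f,p \right)} = - 2 p$ ($x{\left(f,p \right)} = - 2 \left(p + 0\right) = - 2 p$)
$Y + x{\left(-10,4 \right)} = -2231 - 8 = -2239$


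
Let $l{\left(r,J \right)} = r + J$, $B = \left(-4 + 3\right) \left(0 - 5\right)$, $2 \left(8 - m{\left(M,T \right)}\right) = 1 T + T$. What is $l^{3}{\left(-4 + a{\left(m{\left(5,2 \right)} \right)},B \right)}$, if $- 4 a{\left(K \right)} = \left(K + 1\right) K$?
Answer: $- \frac{6859}{8} \approx -857.38$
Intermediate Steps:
$m{\left(M,T \right)} = 8 - T$ ($m{\left(M,T \right)} = 8 - \frac{1 T + T}{2} = 8 - \frac{T + T}{2} = 8 - \frac{2 T}{2} = 8 - T$)
$a{\left(K \right)} = - \frac{K \left(1 + K\right)}{4}$ ($a{\left(K \right)} = - \frac{\left(K + 1\right) K}{4} = - \frac{\left(1 + K\right) K}{4} = - \frac{K \left(1 + K\right)}{4}$)
$B = 5$ ($B = \left(-1\right) \left(-5\right) = 5$)
$l{\left(r,J \right)} = J + r$
$l^{3}{\left(-4 + a{\left(m{\left(5,2 \right)} \right)},B \right)} = \left(5 - \left(4 + \frac{\left(8 - 2\right) \left(1 + \left(8 - 2\right)\right)}{4}\right)\right)^{3} = \left(5 - \left(4 + \frac{3 \left(1 + 6\right)}{2}\right)\right)^{3} = \left(5 - \left(4 + \frac{3}{2} \cdot 7\right)\right)^{3} = \left(5 - \frac{29}{2}\right)^{3} = \left(- \frac{19}{2}\right)^{3} = - \frac{6859}{8}$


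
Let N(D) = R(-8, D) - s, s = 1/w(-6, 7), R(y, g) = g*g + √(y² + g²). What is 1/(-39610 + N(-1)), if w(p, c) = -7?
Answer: -1940834/76874213459 - 49*√65/76874213459 ≈ -2.5252e-5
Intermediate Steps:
R(y, g) = g² + √(g² + y²)
s = -⅐ (s = 1/(-7) = -⅐ ≈ -0.14286)
N(D) = ⅐ + D² + √(64 + D²) (N(D) = (D² + √(D² + (-8)²)) - 1*(-⅐) = (D² + √(D² + 64)) + ⅐ = (D² + √(64 + D²)) + ⅐ = ⅐ + D² + √(64 + D²))
1/(-39610 + N(-1)) = 1/(-39610 + (⅐ + (-1)² + √(64 + (-1)²))) = 1/(-39610 + (⅐ + 1 + √(64 + 1))) = 1/(-39610 + (⅐ + 1 + √65)) = 1/(-39610 + (8/7 + √65)) = 1/(-277262/7 + √65)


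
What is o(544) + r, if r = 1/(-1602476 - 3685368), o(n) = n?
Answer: 2876587135/5287844 ≈ 544.00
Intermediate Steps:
r = -1/5287844 (r = 1/(-5287844) = -1/5287844 ≈ -1.8911e-7)
o(544) + r = 544 - 1/5287844 = 2876587135/5287844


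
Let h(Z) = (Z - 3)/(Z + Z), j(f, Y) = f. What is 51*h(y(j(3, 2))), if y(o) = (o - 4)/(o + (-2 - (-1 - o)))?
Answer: 408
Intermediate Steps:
y(o) = (-4 + o)/(-1 + 2*o) (y(o) = (-4 + o)/(o + (-2 + (1 + o))) = (-4 + o)/(o + (-1 + o)) = (-4 + o)/(-1 + 2*o))
h(Z) = (-3 + Z)/(2*Z) (h(Z) = (-3 + Z)/((2*Z)) = (-3 + Z)*(1/(2*Z)) = (-3 + Z)/(2*Z))
51*h(y(j(3, 2))) = 51*((-3 + (-4 + 3)/(-1 + 2*3))/(2*(((-4 + 3)/(-1 + 2*3))))) = 51*((-3 - 1/(-1 + 6))/(2*((-1/(-1 + 6))))) = 51*((-3 - 1/5)/(2*((-1/5)))) = 51*((-3 + (1/5)*(-1))/(2*(((1/5)*(-1))))) = 51*((-3 - 1/5)/(2*(-1/5))) = 51*((1/2)*(-5)*(-16/5)) = 51*8 = 408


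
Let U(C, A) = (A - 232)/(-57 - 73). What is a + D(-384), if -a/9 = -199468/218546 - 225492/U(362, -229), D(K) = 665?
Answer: 28862932233331/50374853 ≈ 5.7296e+5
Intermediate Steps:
U(C, A) = 116/65 - A/130 (U(C, A) = (-232 + A)/(-130) = (-232 + A)*(-1/130) = 116/65 - A/130)
a = 28829432956086/50374853 (a = -9*(-199468/218546 - 225492/(116/65 - 1/130*(-229))) = -9*(-199468*1/218546 - 225492/(116/65 + 229/130)) = -9*(-99734/109273 - 225492/461/130) = -9*(-99734/109273 - 225492*130/461) = -9*(-99734/109273 - 29313960/461) = -9*(-3203270328454/50374853) = 28829432956086/50374853 ≈ 5.7230e+5)
a + D(-384) = 28829432956086/50374853 + 665 = 28862932233331/50374853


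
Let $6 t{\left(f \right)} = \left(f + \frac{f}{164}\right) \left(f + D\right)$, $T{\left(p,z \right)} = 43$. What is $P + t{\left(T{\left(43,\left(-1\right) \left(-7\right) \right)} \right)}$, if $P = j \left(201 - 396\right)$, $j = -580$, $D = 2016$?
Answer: $\frac{41966335}{328} \approx 1.2795 \cdot 10^{5}$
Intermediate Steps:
$t{\left(f \right)} = \frac{55 f \left(2016 + f\right)}{328}$ ($t{\left(f \right)} = \frac{\left(f + \frac{f}{164}\right) \left(f + 2016\right)}{6} = \frac{\left(f + f \frac{1}{164}\right) \left(2016 + f\right)}{6} = \frac{\left(f + \frac{f}{164}\right) \left(2016 + f\right)}{6} = \frac{\frac{165 f}{164} \left(2016 + f\right)}{6} = \frac{\frac{165}{164} f \left(2016 + f\right)}{6} = \frac{55 f \left(2016 + f\right)}{328}$)
$P = 113100$ ($P = - 580 \left(201 - 396\right) = \left(-580\right) \left(-195\right) = 113100$)
$P + t{\left(T{\left(43,\left(-1\right) \left(-7\right) \right)} \right)} = 113100 + \frac{55}{328} \cdot 43 \left(2016 + 43\right) = 113100 + \frac{55}{328} \cdot 43 \cdot 2059 = 113100 + \frac{4869535}{328} = \frac{41966335}{328}$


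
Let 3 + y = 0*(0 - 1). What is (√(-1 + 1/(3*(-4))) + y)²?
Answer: 95/12 - I*√39 ≈ 7.9167 - 6.245*I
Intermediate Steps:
y = -3 (y = -3 + 0*(0 - 1) = -3 + 0*(-1) = -3 + 0 = -3)
(√(-1 + 1/(3*(-4))) + y)² = (√(-1 + 1/(3*(-4))) - 3)² = (√(-1 + 1/(-12)) - 3)² = (√(-1 - 1/12) - 3)² = (√(-13/12) - 3)² = (I*√39/6 - 3)² = (-3 + I*√39/6)²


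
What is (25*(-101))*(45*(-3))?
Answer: 340875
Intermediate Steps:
(25*(-101))*(45*(-3)) = -2525*(-135) = 340875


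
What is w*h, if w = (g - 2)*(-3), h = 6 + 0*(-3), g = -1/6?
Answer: 39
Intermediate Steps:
g = -1/6 (g = -1*1/6 = -1/6 ≈ -0.16667)
h = 6 (h = 6 + 0 = 6)
w = 13/2 (w = (-1/6 - 2)*(-3) = -13/6*(-3) = 13/2 ≈ 6.5000)
w*h = (13/2)*6 = 39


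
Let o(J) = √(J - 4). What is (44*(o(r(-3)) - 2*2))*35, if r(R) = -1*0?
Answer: -6160 + 3080*I ≈ -6160.0 + 3080.0*I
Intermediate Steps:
r(R) = 0
o(J) = √(-4 + J)
(44*(o(r(-3)) - 2*2))*35 = (44*(√(-4 + 0) - 2*2))*35 = (44*(√(-4) - 4))*35 = (44*(2*I - 4))*35 = (44*(-4 + 2*I))*35 = (-176 + 88*I)*35 = -6160 + 3080*I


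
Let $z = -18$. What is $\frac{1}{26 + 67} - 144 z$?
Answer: $\frac{241057}{93} \approx 2592.0$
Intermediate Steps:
$\frac{1}{26 + 67} - 144 z = \frac{1}{26 + 67} - -2592 = \frac{1}{93} + 2592 = \frac{241057}{93}$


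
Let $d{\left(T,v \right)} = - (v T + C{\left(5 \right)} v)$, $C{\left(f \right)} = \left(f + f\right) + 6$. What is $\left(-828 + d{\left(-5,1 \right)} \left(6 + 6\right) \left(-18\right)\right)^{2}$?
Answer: $2396304$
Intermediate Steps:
$C{\left(f \right)} = 6 + 2 f$ ($C{\left(f \right)} = 2 f + 6 = 6 + 2 f$)
$d{\left(T,v \right)} = - 16 v - T v$ ($d{\left(T,v \right)} = - (v T + \left(6 + 2 \cdot 5\right) v) = - (T v + \left(6 + 10\right) v) = - (T v + 16 v) = - (16 v + T v) = - 16 v - T v$)
$\left(-828 + d{\left(-5,1 \right)} \left(6 + 6\right) \left(-18\right)\right)^{2} = \left(-828 + \left(-1\right) 1 \left(16 - 5\right) \left(6 + 6\right) \left(-18\right)\right)^{2} = \left(-828 + \left(-1\right) 1 \cdot 11 \cdot 12 \left(-18\right)\right)^{2} = \left(-828 + \left(-11\right) 12 \left(-18\right)\right)^{2} = \left(-828 - -2376\right)^{2} = \left(-828 + 2376\right)^{2} = 1548^{2} = 2396304$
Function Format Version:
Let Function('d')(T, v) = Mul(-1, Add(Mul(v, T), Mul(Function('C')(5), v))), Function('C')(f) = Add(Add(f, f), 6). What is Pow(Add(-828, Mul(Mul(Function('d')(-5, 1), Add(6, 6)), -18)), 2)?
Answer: 2396304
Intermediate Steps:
Function('C')(f) = Add(6, Mul(2, f)) (Function('C')(f) = Add(Mul(2, f), 6) = Add(6, Mul(2, f)))
Function('d')(T, v) = Add(Mul(-16, v), Mul(-1, T, v)) (Function('d')(T, v) = Mul(-1, Add(Mul(v, T), Mul(Add(6, Mul(2, 5)), v))) = Mul(-1, Add(Mul(T, v), Mul(Add(6, 10), v))) = Mul(-1, Add(Mul(T, v), Mul(16, v))) = Mul(-1, Add(Mul(16, v), Mul(T, v))) = Add(Mul(-16, v), Mul(-1, T, v)))
Pow(Add(-828, Mul(Mul(Function('d')(-5, 1), Add(6, 6)), -18)), 2) = Pow(Add(-828, Mul(Mul(Mul(-1, 1, Add(16, -5)), Add(6, 6)), -18)), 2) = Pow(Add(-828, Mul(Mul(Mul(-1, 1, 11), 12), -18)), 2) = Pow(Add(-828, Mul(Mul(-11, 12), -18)), 2) = Pow(Add(-828, Mul(-132, -18)), 2) = Pow(Add(-828, 2376), 2) = Pow(1548, 2) = 2396304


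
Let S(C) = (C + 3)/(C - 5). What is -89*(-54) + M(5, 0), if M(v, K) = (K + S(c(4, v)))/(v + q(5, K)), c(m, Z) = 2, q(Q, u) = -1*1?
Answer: 57667/12 ≈ 4805.6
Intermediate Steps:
q(Q, u) = -1
S(C) = (3 + C)/(-5 + C)
M(v, K) = (-5/3 + K)/(-1 + v) (M(v, K) = (K + (3 + 2)/(-5 + 2))/(v - 1) = (K + 5/(-3))/(-1 + v) = (K - 1/3*5)/(-1 + v) = (K - 5/3)/(-1 + v) = (-5/3 + K)/(-1 + v))
-89*(-54) + M(5, 0) = -89*(-54) + (-5/3 + 0)/(-1 + 5) = 4806 - 5/3/4 = 4806 + (1/4)*(-5/3) = 4806 - 5/12 = 57667/12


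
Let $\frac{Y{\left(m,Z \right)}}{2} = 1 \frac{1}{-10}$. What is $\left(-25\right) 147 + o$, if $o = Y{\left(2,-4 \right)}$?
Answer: $- \frac{18376}{5} \approx -3675.2$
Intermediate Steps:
$Y{\left(m,Z \right)} = - \frac{1}{5}$ ($Y{\left(m,Z \right)} = 2 \cdot 1 \frac{1}{-10} = 2 \cdot 1 \left(- \frac{1}{10}\right) = 2 \left(- \frac{1}{10}\right) = - \frac{1}{5}$)
$o = - \frac{1}{5} \approx -0.2$
$\left(-25\right) 147 + o = \left(-25\right) 147 - \frac{1}{5} = -3675 - \frac{1}{5} = - \frac{18376}{5}$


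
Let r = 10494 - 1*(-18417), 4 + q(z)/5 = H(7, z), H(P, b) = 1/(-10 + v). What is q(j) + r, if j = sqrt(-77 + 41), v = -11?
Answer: 606706/21 ≈ 28891.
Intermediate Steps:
H(P, b) = -1/21 (H(P, b) = 1/(-10 - 11) = 1/(-21) = -1/21)
j = 6*I (j = sqrt(-36) = 6*I ≈ 6.0*I)
q(z) = -425/21 (q(z) = -20 + 5*(-1/21) = -20 - 5/21 = -425/21)
r = 28911 (r = 10494 + 18417 = 28911)
q(j) + r = -425/21 + 28911 = 606706/21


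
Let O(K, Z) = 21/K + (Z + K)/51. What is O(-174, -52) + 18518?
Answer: 54762779/2958 ≈ 18513.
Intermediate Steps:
O(K, Z) = 21/K + K/51 + Z/51 (O(K, Z) = 21/K + (K + Z)*(1/51) = 21/K + (K/51 + Z/51) = 21/K + K/51 + Z/51)
O(-174, -52) + 18518 = (1/51)*(1071 - 174*(-174 - 52))/(-174) + 18518 = (1/51)*(-1/174)*(1071 - 174*(-226)) + 18518 = (1/51)*(-1/174)*(1071 + 39324) + 18518 = (1/51)*(-1/174)*40395 + 18518 = -13465/2958 + 18518 = 54762779/2958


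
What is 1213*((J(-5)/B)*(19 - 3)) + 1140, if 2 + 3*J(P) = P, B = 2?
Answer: -64508/3 ≈ -21503.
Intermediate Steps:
J(P) = -⅔ + P/3
1213*((J(-5)/B)*(19 - 3)) + 1140 = 1213*(((-⅔ + (⅓)*(-5))/2)*(19 - 3)) + 1140 = 1213*(((-⅔ - 5/3)*(½))*16) + 1140 = 1213*(-7/3*½*16) + 1140 = 1213*(-7/6*16) + 1140 = 1213*(-56/3) + 1140 = -67928/3 + 1140 = -64508/3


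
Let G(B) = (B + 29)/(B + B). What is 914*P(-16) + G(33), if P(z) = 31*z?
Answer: -14960321/33 ≈ -4.5334e+5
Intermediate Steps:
G(B) = (29 + B)/(2*B) (G(B) = (29 + B)/((2*B)) = (29 + B)*(1/(2*B)) = (29 + B)/(2*B))
914*P(-16) + G(33) = 914*(31*(-16)) + (½)*(29 + 33)/33 = 914*(-496) + (½)*(1/33)*62 = -453344 + 31/33 = -14960321/33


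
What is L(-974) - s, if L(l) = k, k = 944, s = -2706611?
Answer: 2707555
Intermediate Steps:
L(l) = 944
L(-974) - s = 944 - 1*(-2706611) = 944 + 2706611 = 2707555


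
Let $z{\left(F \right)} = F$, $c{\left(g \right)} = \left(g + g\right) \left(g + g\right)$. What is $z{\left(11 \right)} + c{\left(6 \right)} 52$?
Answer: $7499$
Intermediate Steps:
$c{\left(g \right)} = 4 g^{2}$ ($c{\left(g \right)} = 2 g 2 g = 4 g^{2}$)
$z{\left(11 \right)} + c{\left(6 \right)} 52 = 11 + 4 \cdot 6^{2} \cdot 52 = 11 + 4 \cdot 36 \cdot 52 = 11 + 144 \cdot 52 = 11 + 7488 = 7499$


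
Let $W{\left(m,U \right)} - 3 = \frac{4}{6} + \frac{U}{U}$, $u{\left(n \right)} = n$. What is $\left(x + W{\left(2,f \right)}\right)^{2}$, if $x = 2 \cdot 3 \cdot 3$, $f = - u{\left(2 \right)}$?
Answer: $\frac{4624}{9} \approx 513.78$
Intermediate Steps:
$f = -2$ ($f = \left(-1\right) 2 = -2$)
$W{\left(m,U \right)} = \frac{14}{3}$ ($W{\left(m,U \right)} = 3 + \left(\frac{4}{6} + \frac{U}{U}\right) = 3 + \left(4 \cdot \frac{1}{6} + 1\right) = 3 + \left(\frac{2}{3} + 1\right) = 3 + \frac{5}{3} = \frac{14}{3}$)
$x = 18$ ($x = 6 \cdot 3 = 18$)
$\left(x + W{\left(2,f \right)}\right)^{2} = \left(18 + \frac{14}{3}\right)^{2} = \left(\frac{68}{3}\right)^{2} = \frac{4624}{9}$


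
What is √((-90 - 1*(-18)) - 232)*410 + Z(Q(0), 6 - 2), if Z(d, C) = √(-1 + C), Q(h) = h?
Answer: √3 + 1640*I*√19 ≈ 1.732 + 7148.6*I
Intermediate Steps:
√((-90 - 1*(-18)) - 232)*410 + Z(Q(0), 6 - 2) = √((-90 - 1*(-18)) - 232)*410 + √(-1 + (6 - 2)) = √((-90 + 18) - 232)*410 + √(-1 + 4) = √(-72 - 232)*410 + √3 = √(-304)*410 + √3 = (4*I*√19)*410 + √3 = 1640*I*√19 + √3 = √3 + 1640*I*√19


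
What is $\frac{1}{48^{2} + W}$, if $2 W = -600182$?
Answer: $- \frac{1}{297787} \approx -3.3581 \cdot 10^{-6}$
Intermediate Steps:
$W = -300091$ ($W = \frac{1}{2} \left(-600182\right) = -300091$)
$\frac{1}{48^{2} + W} = \frac{1}{48^{2} - 300091} = \frac{1}{2304 - 300091} = \frac{1}{-297787} = - \frac{1}{297787}$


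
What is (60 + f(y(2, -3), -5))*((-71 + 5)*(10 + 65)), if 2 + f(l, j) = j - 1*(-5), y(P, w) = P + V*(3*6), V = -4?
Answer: -287100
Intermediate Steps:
y(P, w) = -72 + P (y(P, w) = P - 12*6 = P - 4*18 = P - 72 = -72 + P)
f(l, j) = 3 + j (f(l, j) = -2 + (j - 1*(-5)) = -2 + (j + 5) = -2 + (5 + j) = 3 + j)
(60 + f(y(2, -3), -5))*((-71 + 5)*(10 + 65)) = (60 + (3 - 5))*((-71 + 5)*(10 + 65)) = (60 - 2)*(-66*75) = 58*(-4950) = -287100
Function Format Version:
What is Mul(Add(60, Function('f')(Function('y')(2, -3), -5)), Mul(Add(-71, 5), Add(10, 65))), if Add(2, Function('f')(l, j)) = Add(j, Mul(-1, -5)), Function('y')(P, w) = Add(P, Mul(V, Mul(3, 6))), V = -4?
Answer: -287100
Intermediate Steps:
Function('y')(P, w) = Add(-72, P) (Function('y')(P, w) = Add(P, Mul(-4, Mul(3, 6))) = Add(P, Mul(-4, 18)) = Add(P, -72) = Add(-72, P))
Function('f')(l, j) = Add(3, j) (Function('f')(l, j) = Add(-2, Add(j, Mul(-1, -5))) = Add(-2, Add(j, 5)) = Add(-2, Add(5, j)) = Add(3, j))
Mul(Add(60, Function('f')(Function('y')(2, -3), -5)), Mul(Add(-71, 5), Add(10, 65))) = Mul(Add(60, Add(3, -5)), Mul(Add(-71, 5), Add(10, 65))) = Mul(Add(60, -2), Mul(-66, 75)) = Mul(58, -4950) = -287100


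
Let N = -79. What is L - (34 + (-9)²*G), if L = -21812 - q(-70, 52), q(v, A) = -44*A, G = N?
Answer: -13159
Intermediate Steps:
G = -79
L = -19524 (L = -21812 - (-44)*52 = -21812 - 1*(-2288) = -21812 + 2288 = -19524)
L - (34 + (-9)²*G) = -19524 - (34 + (-9)²*(-79)) = -19524 - (34 + 81*(-79)) = -19524 - (34 - 6399) = -19524 - 1*(-6365) = -19524 + 6365 = -13159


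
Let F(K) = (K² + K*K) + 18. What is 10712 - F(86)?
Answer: -4098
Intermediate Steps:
F(K) = 18 + 2*K² (F(K) = (K² + K²) + 18 = 2*K² + 18 = 18 + 2*K²)
10712 - F(86) = 10712 - (18 + 2*86²) = 10712 - (18 + 2*7396) = 10712 - (18 + 14792) = 10712 - 1*14810 = 10712 - 14810 = -4098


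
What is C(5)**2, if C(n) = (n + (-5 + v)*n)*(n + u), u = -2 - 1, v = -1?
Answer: 2500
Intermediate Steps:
u = -3
C(n) = -5*n*(-3 + n) (C(n) = (n + (-5 - 1)*n)*(n - 3) = (n - 6*n)*(-3 + n) = (-5*n)*(-3 + n) = -5*n*(-3 + n))
C(5)**2 = (5*5*(3 - 1*5))**2 = (5*5*(3 - 5))**2 = (5*5*(-2))**2 = (-50)**2 = 2500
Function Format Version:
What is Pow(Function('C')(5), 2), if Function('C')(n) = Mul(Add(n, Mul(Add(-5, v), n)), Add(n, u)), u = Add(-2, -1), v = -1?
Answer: 2500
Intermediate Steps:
u = -3
Function('C')(n) = Mul(-5, n, Add(-3, n)) (Function('C')(n) = Mul(Add(n, Mul(Add(-5, -1), n)), Add(n, -3)) = Mul(Add(n, Mul(-6, n)), Add(-3, n)) = Mul(Mul(-5, n), Add(-3, n)) = Mul(-5, n, Add(-3, n)))
Pow(Function('C')(5), 2) = Pow(Mul(5, 5, Add(3, Mul(-1, 5))), 2) = Pow(Mul(5, 5, Add(3, -5)), 2) = Pow(Mul(5, 5, -2), 2) = Pow(-50, 2) = 2500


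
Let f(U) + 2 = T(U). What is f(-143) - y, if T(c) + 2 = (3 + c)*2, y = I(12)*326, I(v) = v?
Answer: -4196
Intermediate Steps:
y = 3912 (y = 12*326 = 3912)
T(c) = 4 + 2*c (T(c) = -2 + (3 + c)*2 = -2 + (6 + 2*c) = 4 + 2*c)
f(U) = 2 + 2*U (f(U) = -2 + (4 + 2*U) = 2 + 2*U)
f(-143) - y = (2 + 2*(-143)) - 1*3912 = (2 - 286) - 3912 = -284 - 3912 = -4196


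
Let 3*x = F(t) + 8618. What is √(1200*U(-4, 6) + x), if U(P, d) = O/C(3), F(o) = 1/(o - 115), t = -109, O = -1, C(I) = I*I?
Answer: √77314902/168 ≈ 52.339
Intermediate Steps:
C(I) = I²
F(o) = 1/(-115 + o)
U(P, d) = -⅑ (U(P, d) = -1/(3²) = -1/9 = -1*⅑ = -⅑)
x = 643477/224 (x = (1/(-115 - 109) + 8618)/3 = (1/(-224) + 8618)/3 = (-1/224 + 8618)/3 = (⅓)*(1930431/224) = 643477/224 ≈ 2872.7)
√(1200*U(-4, 6) + x) = √(1200*(-⅑) + 643477/224) = √(-400/3 + 643477/224) = √(1840831/672) = √77314902/168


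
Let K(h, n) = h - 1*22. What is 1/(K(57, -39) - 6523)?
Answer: -1/6488 ≈ -0.00015413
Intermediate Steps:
K(h, n) = -22 + h (K(h, n) = h - 22 = -22 + h)
1/(K(57, -39) - 6523) = 1/((-22 + 57) - 6523) = 1/(35 - 6523) = 1/(-6488) = -1/6488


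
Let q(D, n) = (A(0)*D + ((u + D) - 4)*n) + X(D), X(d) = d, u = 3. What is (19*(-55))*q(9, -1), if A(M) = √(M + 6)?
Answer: -1045 - 9405*√6 ≈ -24082.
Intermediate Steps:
A(M) = √(6 + M)
q(D, n) = D + D*√6 + n*(-1 + D) (q(D, n) = (√(6 + 0)*D + ((3 + D) - 4)*n) + D = (√6*D + (-1 + D)*n) + D = (D*√6 + n*(-1 + D)) + D = D + D*√6 + n*(-1 + D))
(19*(-55))*q(9, -1) = (19*(-55))*(9 - 1*(-1) + 9*(-1) + 9*√6) = -1045*(9 + 1 - 9 + 9*√6) = -1045*(1 + 9*√6) = -1045 - 9405*√6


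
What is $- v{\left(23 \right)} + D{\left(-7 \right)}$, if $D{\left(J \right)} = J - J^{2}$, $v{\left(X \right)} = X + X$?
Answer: $-102$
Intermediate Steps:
$v{\left(X \right)} = 2 X$
$- v{\left(23 \right)} + D{\left(-7 \right)} = - 2 \cdot 23 - 7 \left(1 - -7\right) = \left(-1\right) 46 - 7 \left(1 + 7\right) = -46 - 56 = -102$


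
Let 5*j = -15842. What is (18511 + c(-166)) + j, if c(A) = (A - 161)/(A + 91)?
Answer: 383674/25 ≈ 15347.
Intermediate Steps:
j = -15842/5 (j = (⅕)*(-15842) = -15842/5 ≈ -3168.4)
c(A) = (-161 + A)/(91 + A)
(18511 + c(-166)) + j = (18511 + (-161 - 166)/(91 - 166)) - 15842/5 = (18511 - 327/(-75)) - 15842/5 = (18511 - 1/75*(-327)) - 15842/5 = (18511 + 109/25) - 15842/5 = 462884/25 - 15842/5 = 383674/25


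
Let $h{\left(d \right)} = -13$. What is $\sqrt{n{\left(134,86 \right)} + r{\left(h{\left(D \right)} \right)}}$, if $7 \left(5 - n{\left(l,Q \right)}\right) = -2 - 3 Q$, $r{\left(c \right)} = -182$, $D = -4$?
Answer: $\frac{i \sqrt{6853}}{7} \approx 11.826 i$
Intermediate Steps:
$n{\left(l,Q \right)} = \frac{37}{7} + \frac{3 Q}{7}$ ($n{\left(l,Q \right)} = 5 - \frac{-2 - 3 Q}{7} = 5 + \left(\frac{2}{7} + \frac{3 Q}{7}\right) = \frac{37}{7} + \frac{3 Q}{7}$)
$\sqrt{n{\left(134,86 \right)} + r{\left(h{\left(D \right)} \right)}} = \sqrt{\left(\frac{37}{7} + \frac{3}{7} \cdot 86\right) - 182} = \sqrt{\left(\frac{37}{7} + \frac{258}{7}\right) - 182} = \sqrt{\frac{295}{7} - 182} = \sqrt{- \frac{979}{7}} = \frac{i \sqrt{6853}}{7}$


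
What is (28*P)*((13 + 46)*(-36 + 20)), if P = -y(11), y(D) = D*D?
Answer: 3198272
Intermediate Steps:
y(D) = D**2
P = -121 (P = -1*11**2 = -1*121 = -121)
(28*P)*((13 + 46)*(-36 + 20)) = (28*(-121))*((13 + 46)*(-36 + 20)) = -199892*(-16) = -3388*(-944) = 3198272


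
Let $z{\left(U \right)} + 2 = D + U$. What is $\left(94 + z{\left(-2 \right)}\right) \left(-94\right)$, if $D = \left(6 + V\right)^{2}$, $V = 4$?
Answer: $-17860$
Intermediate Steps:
$D = 100$ ($D = \left(6 + 4\right)^{2} = 10^{2} = 100$)
$z{\left(U \right)} = 98 + U$ ($z{\left(U \right)} = -2 + \left(100 + U\right) = 98 + U$)
$\left(94 + z{\left(-2 \right)}\right) \left(-94\right) = \left(94 + \left(98 - 2\right)\right) \left(-94\right) = \left(94 + 96\right) \left(-94\right) = 190 \left(-94\right) = -17860$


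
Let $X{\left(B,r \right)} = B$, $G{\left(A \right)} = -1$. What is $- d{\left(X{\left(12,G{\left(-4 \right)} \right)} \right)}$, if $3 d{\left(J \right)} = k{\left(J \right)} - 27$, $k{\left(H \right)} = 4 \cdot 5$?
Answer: $\frac{7}{3} \approx 2.3333$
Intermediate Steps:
$k{\left(H \right)} = 20$
$d{\left(J \right)} = - \frac{7}{3}$ ($d{\left(J \right)} = \frac{20 - 27}{3} = \frac{1}{3} \left(-7\right) = - \frac{7}{3}$)
$- d{\left(X{\left(12,G{\left(-4 \right)} \right)} \right)} = \left(-1\right) \left(- \frac{7}{3}\right) = \frac{7}{3}$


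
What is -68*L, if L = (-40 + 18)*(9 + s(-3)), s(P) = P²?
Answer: 26928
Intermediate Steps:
L = -396 (L = (-40 + 18)*(9 + (-3)²) = -22*(9 + 9) = -22*18 = -396)
-68*L = -68*(-396) = 26928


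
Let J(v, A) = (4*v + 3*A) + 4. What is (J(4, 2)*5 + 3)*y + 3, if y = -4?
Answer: -529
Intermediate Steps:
J(v, A) = 4 + 3*A + 4*v (J(v, A) = (3*A + 4*v) + 4 = 4 + 3*A + 4*v)
(J(4, 2)*5 + 3)*y + 3 = ((4 + 3*2 + 4*4)*5 + 3)*(-4) + 3 = ((4 + 6 + 16)*5 + 3)*(-4) + 3 = (26*5 + 3)*(-4) + 3 = (130 + 3)*(-4) + 3 = 133*(-4) + 3 = -532 + 3 = -529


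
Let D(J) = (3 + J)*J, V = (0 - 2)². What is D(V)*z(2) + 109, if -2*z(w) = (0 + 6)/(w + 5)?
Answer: 97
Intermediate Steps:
z(w) = -3/(5 + w) (z(w) = -(0 + 6)/(2*(w + 5)) = -3/(5 + w))
V = 4 (V = (-2)² = 4)
D(J) = J*(3 + J)
D(V)*z(2) + 109 = (4*(3 + 4))*(-3/(5 + 2)) + 109 = (4*7)*(-3/7) + 109 = 28*(-3*⅐) + 109 = 28*(-3/7) + 109 = -12 + 109 = 97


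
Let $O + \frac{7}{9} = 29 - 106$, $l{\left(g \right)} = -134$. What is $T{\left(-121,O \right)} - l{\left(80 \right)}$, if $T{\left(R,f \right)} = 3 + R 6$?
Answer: $-589$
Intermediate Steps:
$O = - \frac{700}{9}$ ($O = - \frac{7}{9} + \left(29 - 106\right) = - \frac{7}{9} - 77 = - \frac{700}{9} \approx -77.778$)
$T{\left(R,f \right)} = 3 + 6 R$
$T{\left(-121,O \right)} - l{\left(80 \right)} = \left(3 + 6 \left(-121\right)\right) - -134 = \left(3 - 726\right) + 134 = -723 + 134 = -589$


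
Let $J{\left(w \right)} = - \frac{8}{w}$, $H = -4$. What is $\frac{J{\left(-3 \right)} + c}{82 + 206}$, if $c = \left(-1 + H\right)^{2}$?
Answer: $\frac{83}{864} \approx 0.096065$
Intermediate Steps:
$c = 25$ ($c = \left(-1 - 4\right)^{2} = \left(-5\right)^{2} = 25$)
$\frac{J{\left(-3 \right)} + c}{82 + 206} = \frac{- \frac{8}{-3} + 25}{82 + 206} = \frac{\left(-8\right) \left(- \frac{1}{3}\right) + 25}{288} = \left(\frac{8}{3} + 25\right) \frac{1}{288} = \frac{83}{3} \cdot \frac{1}{288} = \frac{83}{864}$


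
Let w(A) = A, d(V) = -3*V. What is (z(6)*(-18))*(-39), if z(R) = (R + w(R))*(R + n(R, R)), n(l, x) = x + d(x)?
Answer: -50544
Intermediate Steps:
n(l, x) = -2*x (n(l, x) = x - 3*x = -2*x)
z(R) = -2*R² (z(R) = (R + R)*(R - 2*R) = (2*R)*(-R) = -2*R²)
(z(6)*(-18))*(-39) = (-2*6²*(-18))*(-39) = (-2*36*(-18))*(-39) = -72*(-18)*(-39) = 1296*(-39) = -50544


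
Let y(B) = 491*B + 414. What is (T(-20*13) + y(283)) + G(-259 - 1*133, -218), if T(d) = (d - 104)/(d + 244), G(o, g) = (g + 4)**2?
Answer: 740743/4 ≈ 1.8519e+5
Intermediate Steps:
G(o, g) = (4 + g)**2
T(d) = (-104 + d)/(244 + d)
y(B) = 414 + 491*B
(T(-20*13) + y(283)) + G(-259 - 1*133, -218) = ((-104 - 20*13)/(244 - 20*13) + (414 + 491*283)) + (4 - 218)**2 = ((-104 - 260)/(244 - 260) + (414 + 138953)) + (-214)**2 = (-364/(-16) + 139367) + 45796 = (-1/16*(-364) + 139367) + 45796 = (91/4 + 139367) + 45796 = 557559/4 + 45796 = 740743/4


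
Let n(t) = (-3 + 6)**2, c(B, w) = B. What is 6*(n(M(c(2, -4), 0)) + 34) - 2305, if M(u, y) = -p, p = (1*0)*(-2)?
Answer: -2047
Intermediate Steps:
p = 0 (p = 0*(-2) = 0)
M(u, y) = 0 (M(u, y) = -1*0 = 0)
n(t) = 9 (n(t) = 3**2 = 9)
6*(n(M(c(2, -4), 0)) + 34) - 2305 = 6*(9 + 34) - 2305 = 6*43 - 2305 = 258 - 2305 = -2047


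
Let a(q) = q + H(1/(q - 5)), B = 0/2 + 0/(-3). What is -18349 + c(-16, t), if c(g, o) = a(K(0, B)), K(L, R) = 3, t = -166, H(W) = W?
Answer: -36693/2 ≈ -18347.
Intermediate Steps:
B = 0 (B = 0*(½) + 0*(-⅓) = 0 + 0 = 0)
a(q) = q + 1/(-5 + q) (a(q) = q + 1/(q - 5) = q + 1/(-5 + q))
c(g, o) = 5/2 (c(g, o) = (1 + 3*(-5 + 3))/(-5 + 3) = (1 + 3*(-2))/(-2) = -(1 - 6)/2 = -½*(-5) = 5/2)
-18349 + c(-16, t) = -18349 + 5/2 = -36693/2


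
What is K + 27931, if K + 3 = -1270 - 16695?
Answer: 9963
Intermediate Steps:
K = -17968 (K = -3 + (-1270 - 16695) = -3 - 17965 = -17968)
K + 27931 = -17968 + 27931 = 9963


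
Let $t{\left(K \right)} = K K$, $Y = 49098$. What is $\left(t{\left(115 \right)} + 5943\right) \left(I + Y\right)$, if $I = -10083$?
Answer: $747839520$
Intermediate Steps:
$t{\left(K \right)} = K^{2}$
$\left(t{\left(115 \right)} + 5943\right) \left(I + Y\right) = \left(115^{2} + 5943\right) \left(-10083 + 49098\right) = \left(13225 + 5943\right) 39015 = 19168 \cdot 39015 = 747839520$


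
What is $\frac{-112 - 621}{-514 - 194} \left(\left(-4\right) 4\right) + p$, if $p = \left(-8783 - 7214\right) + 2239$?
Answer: $- \frac{2438098}{177} \approx -13775.0$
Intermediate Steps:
$p = -13758$ ($p = -15997 + 2239 = -13758$)
$\frac{-112 - 621}{-514 - 194} \left(\left(-4\right) 4\right) + p = \frac{-112 - 621}{-514 - 194} \left(\left(-4\right) 4\right) - 13758 = - \frac{733}{-708} \left(-16\right) - 13758 = \left(-733\right) \left(- \frac{1}{708}\right) \left(-16\right) - 13758 = \frac{733}{708} \left(-16\right) - 13758 = - \frac{2932}{177} - 13758 = - \frac{2438098}{177}$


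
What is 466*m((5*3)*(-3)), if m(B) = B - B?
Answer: 0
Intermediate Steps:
m(B) = 0
466*m((5*3)*(-3)) = 466*0 = 0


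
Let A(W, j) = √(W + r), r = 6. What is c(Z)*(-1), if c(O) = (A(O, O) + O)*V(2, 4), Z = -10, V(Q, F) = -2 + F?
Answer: 20 - 4*I ≈ 20.0 - 4.0*I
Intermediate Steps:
A(W, j) = √(6 + W) (A(W, j) = √(W + 6) = √(6 + W))
c(O) = 2*O + 2*√(6 + O) (c(O) = (√(6 + O) + O)*(-2 + 4) = (O + √(6 + O))*2 = 2*O + 2*√(6 + O))
c(Z)*(-1) = (2*(-10) + 2*√(6 - 10))*(-1) = (-20 + 2*√(-4))*(-1) = (-20 + 2*(2*I))*(-1) = (-20 + 4*I)*(-1) = 20 - 4*I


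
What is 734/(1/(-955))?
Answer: -700970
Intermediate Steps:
734/(1/(-955)) = 734/(-1/955) = 734*(-955) = -700970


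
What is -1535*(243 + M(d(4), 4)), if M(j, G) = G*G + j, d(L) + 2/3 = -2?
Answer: -1180415/3 ≈ -3.9347e+5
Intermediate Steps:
d(L) = -8/3 (d(L) = -⅔ - 2 = -8/3)
M(j, G) = j + G² (M(j, G) = G² + j = j + G²)
-1535*(243 + M(d(4), 4)) = -1535*(243 + (-8/3 + 4²)) = -1535*(243 + (-8/3 + 16)) = -1535*(243 + 40/3) = -1535*769/3 = -1180415/3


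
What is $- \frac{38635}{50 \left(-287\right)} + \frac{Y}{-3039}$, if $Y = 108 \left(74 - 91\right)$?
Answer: $\frac{9583891}{2907310} \approx 3.2965$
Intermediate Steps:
$Y = -1836$ ($Y = 108 \left(-17\right) = -1836$)
$- \frac{38635}{50 \left(-287\right)} + \frac{Y}{-3039} = - \frac{38635}{50 \left(-287\right)} - \frac{1836}{-3039} = - \frac{38635}{-14350} - - \frac{612}{1013} = \left(-38635\right) \left(- \frac{1}{14350}\right) + \frac{612}{1013} = \frac{7727}{2870} + \frac{612}{1013} = \frac{9583891}{2907310}$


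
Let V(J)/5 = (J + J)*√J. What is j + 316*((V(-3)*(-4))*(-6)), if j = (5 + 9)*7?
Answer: 98 - 227520*I*√3 ≈ 98.0 - 3.9408e+5*I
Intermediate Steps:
V(J) = 10*J^(3/2) (V(J) = 5*((J + J)*√J) = 5*((2*J)*√J) = 5*(2*J^(3/2)) = 10*J^(3/2))
j = 98 (j = 14*7 = 98)
j + 316*((V(-3)*(-4))*(-6)) = 98 + 316*(((10*(-3)^(3/2))*(-4))*(-6)) = 98 + 316*(((10*(-3*I*√3))*(-4))*(-6)) = 98 + 316*((-30*I*√3*(-4))*(-6)) = 98 + 316*((120*I*√3)*(-6)) = 98 + 316*(-720*I*√3) = 98 - 227520*I*√3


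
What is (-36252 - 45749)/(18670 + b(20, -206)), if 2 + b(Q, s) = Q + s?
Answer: -82001/18482 ≈ -4.4368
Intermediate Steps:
b(Q, s) = -2 + Q + s (b(Q, s) = -2 + (Q + s) = -2 + Q + s)
(-36252 - 45749)/(18670 + b(20, -206)) = (-36252 - 45749)/(18670 + (-2 + 20 - 206)) = -82001/(18670 - 188) = -82001/18482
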